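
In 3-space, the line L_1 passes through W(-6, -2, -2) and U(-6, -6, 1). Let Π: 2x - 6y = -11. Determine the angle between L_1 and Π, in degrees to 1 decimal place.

49.4

A direction vector for L_1 is U − W = (0, -4, 3).
sin θ = |n·v| / (|n||v|) = |24| / (√40 · √25) = 0.75895.
θ ≈ 49.4°.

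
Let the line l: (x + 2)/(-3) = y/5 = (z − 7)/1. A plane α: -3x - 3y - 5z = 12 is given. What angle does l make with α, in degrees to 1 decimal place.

16.5

l has direction (-3, 5, 1) through (-2, 0, 7).
sin θ = |n·v| / (|n||v|) = |-11| / (√43 · √35) = 0.28355.
θ ≈ 16.5°.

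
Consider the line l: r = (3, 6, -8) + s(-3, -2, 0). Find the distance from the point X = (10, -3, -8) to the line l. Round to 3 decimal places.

11.371

Taking (3, 6, -8) on l with direction v = (-3, -2, 0): w = X − (3, 6, -8) = (7, -9, 0), and w × v = (0, 0, -41).
Distance = |w × v| / |v| = √1681 / √13 ≈ 11.371.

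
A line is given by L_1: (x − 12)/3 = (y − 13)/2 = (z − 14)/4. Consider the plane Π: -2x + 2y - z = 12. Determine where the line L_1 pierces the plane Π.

(0, 5, -2)

L_1 has direction (3, 2, 4) through (12, 13, 14).
Substitute r = (12, 13, 14) + t(3, 2, 4) into the plane: -12 + (-6)t = 12, so t = -4.
Intersection: (12, 13, 14) + (-4)·(3, 2, 4) = (0, 5, -2).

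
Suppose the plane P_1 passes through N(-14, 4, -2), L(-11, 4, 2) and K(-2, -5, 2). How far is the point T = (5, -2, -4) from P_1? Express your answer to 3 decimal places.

NL = (3, 0, 4), NK = (12, -9, 4); a normal to P_1 is NL × NK = (36, 36, -27).
Using N: P_1 has equation 36x + 36y - 27z = -306.
n·T − d = (36)·(5) + (36)·(-2) + (-27)·(-4) − (-306) = 522; |n| = √3321.
Distance = |522| / √3321 = 522/√3321 ≈ 9.058.

9.058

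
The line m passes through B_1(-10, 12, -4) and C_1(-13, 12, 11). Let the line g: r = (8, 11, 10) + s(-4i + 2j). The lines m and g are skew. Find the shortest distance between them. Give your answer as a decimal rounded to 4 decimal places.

8.3742

A direction vector for m is C_1 − B_1 = (-3, 0, 15).
Common perpendicular direction n = (-3, 0, 15) × (-4, 2, 0) = (-30, -60, -6).
With w = (8, 11, 10) − (-10, 12, -4) = (18, -1, 14), w · n = -564.
Distance = |w · n| / |n| = |-564| / √4536 ≈ 8.3742.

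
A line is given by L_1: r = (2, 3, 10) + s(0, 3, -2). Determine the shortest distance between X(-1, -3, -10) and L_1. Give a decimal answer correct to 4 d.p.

20.1933

Taking (2, 3, 10) on L_1 with direction v = (0, 3, -2): w = X − (2, 3, 10) = (-3, -6, -20), and w × v = (72, -6, -9).
Distance = |w × v| / |v| = √5301 / √13 ≈ 20.1933.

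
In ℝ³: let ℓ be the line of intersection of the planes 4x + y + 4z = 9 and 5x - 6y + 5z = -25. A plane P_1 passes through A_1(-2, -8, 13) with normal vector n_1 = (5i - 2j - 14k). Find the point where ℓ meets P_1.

Direction of ℓ: (4, 1, 4) × (5, -6, 5) = (29, 0, -29).
A point on ℓ: solving the two plane equations with x = 0 gives (0, 5, 1).
P_1: n_1·r = n_1·A_1 gives 5x - 2y - 14z = -176.
Substitute r = (0, 5, 1) + t(29, 0, -29) into the plane: -24 + 551t = -176, so t = -8/29.
Intersection: (0, 5, 1) + (-8/29)·(29, 0, -29) = (-8, 5, 9).

(-8, 5, 9)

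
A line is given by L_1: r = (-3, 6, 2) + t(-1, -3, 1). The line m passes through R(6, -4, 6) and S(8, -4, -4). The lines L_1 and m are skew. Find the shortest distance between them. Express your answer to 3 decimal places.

11.827

A direction vector for m is S − R = (2, 0, -10).
Common perpendicular direction n = (-1, -3, 1) × (2, 0, -10) = (30, -8, 6).
With w = (6, -4, 6) − (-3, 6, 2) = (9, -10, 4), w · n = 374.
Distance = |w · n| / |n| = |374| / √1000 ≈ 11.827.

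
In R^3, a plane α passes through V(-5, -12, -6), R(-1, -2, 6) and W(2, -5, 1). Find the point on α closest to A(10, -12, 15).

(7, 0, 6)

VR = (4, 10, 12), VW = (7, 7, 7); a normal to α is VR × VW = (-14, 56, -42).
Using V: α has equation -14x + 56y - 42z = -350.
Foot = A − λn with λ = (n·A − d)/|n|² = (-1442 − (-350))/5096 = -3/14.
Foot = (10, -12, 15) − (-3/14)·(-14, 56, -42) = (7, 0, 6).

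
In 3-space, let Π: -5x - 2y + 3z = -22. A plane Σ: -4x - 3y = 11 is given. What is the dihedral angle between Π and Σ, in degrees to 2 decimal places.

32.48

cos θ = |n₁·n₂| / (|n₁||n₂|) = |26| / (√38 · √25).
θ = arccos(0.84355) ≈ 32.48°.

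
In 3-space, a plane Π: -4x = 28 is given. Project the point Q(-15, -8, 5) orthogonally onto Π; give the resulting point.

(-7, -8, 5)

Foot = Q − λn with λ = (n·Q − d)/|n|² = (60 − 28)/16 = 2.
Foot = (-15, -8, 5) − 2·(-4, 0, 0) = (-7, -8, 5).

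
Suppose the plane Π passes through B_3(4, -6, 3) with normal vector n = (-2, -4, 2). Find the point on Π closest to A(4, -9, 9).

(6, -5, 7)

Π: n·r = n·B_3 gives -2x - 4y + 2z = 22.
Foot = A − λn with λ = (n·A − d)/|n|² = (46 − 22)/24 = 1.
Foot = (4, -9, 9) − 1·(-2, -4, 2) = (6, -5, 7).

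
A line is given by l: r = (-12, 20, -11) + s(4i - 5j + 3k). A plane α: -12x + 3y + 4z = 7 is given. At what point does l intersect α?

(0, 5, -2)

Substitute r = (-12, 20, -11) + t(4, -5, 3) into the plane: 160 + (-51)t = 7, so t = 3.
Intersection: (-12, 20, -11) + 3·(4, -5, 3) = (0, 5, -2).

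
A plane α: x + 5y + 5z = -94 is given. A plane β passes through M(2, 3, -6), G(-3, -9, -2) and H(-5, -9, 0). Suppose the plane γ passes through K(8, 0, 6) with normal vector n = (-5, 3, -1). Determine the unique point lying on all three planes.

MG = (-5, -12, 4), MH = (-7, -12, 6); a normal to β is MG × MH = (-24, 2, -24).
Using M: β has equation -24x + 2y - 24z = 102.
γ: n·r = n·K gives -5x + 3y - z = -46.
Solving the 3×3 linear system x + 5y + 5z = -94, -24x + 2y - 24z = 102, -5x + 3y - z = -46 (e.g. by elimination or Cramer's rule, determinant = 240) gives (6, -9, -11).

(6, -9, -11)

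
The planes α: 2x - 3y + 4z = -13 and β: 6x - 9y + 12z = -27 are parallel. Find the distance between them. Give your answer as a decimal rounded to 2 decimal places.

Rescale β by 1/3: 2x - 3y + 4z = -9. Then distance = |-13 − (-9)| / √29 ≈ 0.74.

0.74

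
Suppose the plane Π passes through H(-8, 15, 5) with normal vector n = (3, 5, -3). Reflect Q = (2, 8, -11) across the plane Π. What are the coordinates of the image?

(-4, -2, -5)

Π: n·r = n·H gives 3x + 5y - 3z = 36.
λ = (n·Q − d)/|n|² = (79 − 36)/43 = 1.
Reflection = Q − 2λn = (2, 8, -11) − 2·(3, 5, -3) = (-4, -2, -5).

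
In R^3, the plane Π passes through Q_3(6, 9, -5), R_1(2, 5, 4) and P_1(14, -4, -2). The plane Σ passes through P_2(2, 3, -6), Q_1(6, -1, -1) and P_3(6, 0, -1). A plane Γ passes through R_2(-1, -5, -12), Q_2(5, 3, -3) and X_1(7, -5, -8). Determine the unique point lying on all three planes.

(6, 5, -1)

Q_3R_1 = (-4, -4, 9), Q_3P_1 = (8, -13, 3); a normal to Π is Q_3R_1 × Q_3P_1 = (105, 84, 84).
Using Q_3: Π has equation 105x + 84y + 84z = 966.
P_2Q_1 = (4, -4, 5), P_2P_3 = (4, -3, 5); a normal to Σ is P_2Q_1 × P_2P_3 = (-5, 0, 4).
Using P_2: Σ has equation -5x + 4z = -34.
R_2Q_2 = (6, 8, 9), R_2X_1 = (8, 0, 4); a normal to Γ is R_2Q_2 × R_2X_1 = (32, 48, -64).
Using R_2: Γ has equation 32x + 48y - 64z = 496.
Solving the 3×3 linear system 105x + 84y + 84z = 966, -5x + 4z = -34, 32x + 48y - 64z = 496 (e.g. by elimination or Cramer's rule, determinant = -56448) gives (6, 5, -1).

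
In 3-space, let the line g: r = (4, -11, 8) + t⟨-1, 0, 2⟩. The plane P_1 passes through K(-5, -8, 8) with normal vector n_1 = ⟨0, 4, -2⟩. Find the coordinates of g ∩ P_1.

(7, -11, 2)

P_1: n_1·r = n_1·K gives 4y - 2z = -48.
Substitute r = (4, -11, 8) + t(-1, 0, 2) into the plane: -60 + (-4)t = -48, so t = -3.
Intersection: (4, -11, 8) + (-3)·(-1, 0, 2) = (7, -11, 2).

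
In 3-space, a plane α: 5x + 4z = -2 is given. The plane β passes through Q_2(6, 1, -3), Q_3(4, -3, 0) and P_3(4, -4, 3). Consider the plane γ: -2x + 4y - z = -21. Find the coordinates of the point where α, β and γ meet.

Q_2Q_3 = (-2, -4, 3), Q_2P_3 = (-2, -5, 6); a normal to β is Q_2Q_3 × Q_2P_3 = (-9, 6, 2).
Using Q_2: β has equation -9x + 6y + 2z = -54.
Solving the 3×3 linear system 5x + 4z = -2, -9x + 6y + 2z = -54, -2x + 4y - z = -21 (e.g. by elimination or Cramer's rule, determinant = -166) gives (2, -5, -3).

(2, -5, -3)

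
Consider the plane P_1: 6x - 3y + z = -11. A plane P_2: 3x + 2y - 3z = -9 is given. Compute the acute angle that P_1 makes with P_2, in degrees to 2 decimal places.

73.57

cos θ = |n₁·n₂| / (|n₁||n₂|) = |9| / (√46 · √22).
θ = arccos(0.28291) ≈ 73.57°.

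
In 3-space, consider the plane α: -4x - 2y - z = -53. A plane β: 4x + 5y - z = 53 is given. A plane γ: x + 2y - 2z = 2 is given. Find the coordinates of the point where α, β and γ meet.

Solving the 3×3 linear system -4x - 2y - z = -53, 4x + 5y - z = 53, x + 2y - 2z = 2 (e.g. by elimination or Cramer's rule, determinant = 15) gives (8, 6, 9).

(8, 6, 9)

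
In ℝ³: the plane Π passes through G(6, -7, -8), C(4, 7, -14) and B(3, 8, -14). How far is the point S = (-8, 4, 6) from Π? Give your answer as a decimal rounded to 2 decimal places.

10.21

GC = (-2, 14, -6), GB = (-3, 15, -6); a normal to Π is GC × GB = (6, 6, 12).
Using G: Π has equation 6x + 6y + 12z = -102.
n·S − d = (6)·(-8) + (6)·(4) + (12)·(6) − (-102) = 150; |n| = √216.
Distance = |150| / √216 = 150/√216 ≈ 10.21.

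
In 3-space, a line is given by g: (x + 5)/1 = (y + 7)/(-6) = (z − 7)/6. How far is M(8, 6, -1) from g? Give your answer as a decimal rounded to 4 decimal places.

g has direction (1, -6, 6) through (-5, -7, 7).
Taking (-5, -7, 7) on g with direction v = (1, -6, 6): w = M − (-5, -7, 7) = (13, 13, -8), and w × v = (30, -86, -91).
Distance = |w × v| / |v| = √16577 / √73 ≈ 15.0692.

15.0692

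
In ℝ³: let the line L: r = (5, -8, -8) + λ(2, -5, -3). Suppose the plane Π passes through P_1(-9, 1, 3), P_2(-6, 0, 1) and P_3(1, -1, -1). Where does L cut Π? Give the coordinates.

P_1P_2 = (3, -1, -2), P_1P_3 = (10, -2, -4); a normal to Π is P_1P_2 × P_1P_3 = (0, -8, 4).
Using P_1: Π has equation -8y + 4z = 4.
Substitute r = (5, -8, -8) + t(2, -5, -3) into the plane: 32 + 28t = 4, so t = -1.
Intersection: (5, -8, -8) + (-1)·(2, -5, -3) = (3, -3, -5).

(3, -3, -5)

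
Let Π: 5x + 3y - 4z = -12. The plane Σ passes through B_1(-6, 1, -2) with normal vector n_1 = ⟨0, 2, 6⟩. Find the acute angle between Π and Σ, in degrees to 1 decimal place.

66.3

Σ: n_1·r = n_1·B_1 gives 2y + 6z = -10.
cos θ = |n₁·n₂| / (|n₁||n₂|) = |-18| / (√50 · √40).
θ = arccos(0.40249) ≈ 66.3°.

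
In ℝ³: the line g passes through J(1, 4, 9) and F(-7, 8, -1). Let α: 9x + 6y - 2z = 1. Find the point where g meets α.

(-3, 6, 4)

A direction vector for g is F − J = (-8, 4, -10).
Substitute r = (1, 4, 9) + t(-8, 4, -10) into the plane: 15 + (-28)t = 1, so t = 1/2.
Intersection: (1, 4, 9) + (1/2)·(-8, 4, -10) = (-3, 6, 4).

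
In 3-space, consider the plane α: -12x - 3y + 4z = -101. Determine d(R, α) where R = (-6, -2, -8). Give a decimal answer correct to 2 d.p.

n·R − d = (-12)·(-6) + (-3)·(-2) + (4)·(-8) − (-101) = 147; |n| = √169.
Distance = |147| / √169 = 147/√169 ≈ 11.31.

11.31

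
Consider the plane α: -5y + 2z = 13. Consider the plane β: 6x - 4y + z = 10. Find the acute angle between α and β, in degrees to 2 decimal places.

55.86

cos θ = |n₁·n₂| / (|n₁||n₂|) = |22| / (√29 · √53).
θ = arccos(0.56116) ≈ 55.86°.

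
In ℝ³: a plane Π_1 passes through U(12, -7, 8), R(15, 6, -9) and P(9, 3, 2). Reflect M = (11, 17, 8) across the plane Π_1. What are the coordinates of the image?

UR = (3, 13, -17), UP = (-3, 10, -6); a normal to Π_1 is UR × UP = (92, 69, 69).
Using U: Π_1 has equation 92x + 69y + 69z = 1173.
λ = (n·M − d)/|n|² = (2737 − 1173)/17986 = 2/23.
Reflection = M − 2λn = (11, 17, 8) − (4/23)·(92, 69, 69) = (-5, 5, -4).

(-5, 5, -4)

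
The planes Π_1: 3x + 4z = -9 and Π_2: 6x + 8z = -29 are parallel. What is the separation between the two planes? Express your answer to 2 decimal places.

1.10

Rescale Π_2 by 1/2: 3x + 4z = -29/2. Then distance = |-9 − (-29/2)| / √25 ≈ 1.10.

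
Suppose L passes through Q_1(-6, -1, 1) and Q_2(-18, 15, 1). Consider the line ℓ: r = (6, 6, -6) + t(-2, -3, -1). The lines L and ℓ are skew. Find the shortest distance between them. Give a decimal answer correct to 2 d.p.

A direction vector for L is Q_2 − Q_1 = (-12, 16, 0).
Common perpendicular direction n = (-12, 16, 0) × (-2, -3, -1) = (-16, -12, 68).
With w = (6, 6, -6) − (-6, -1, 1) = (12, 7, -7), w · n = -752.
Distance = |w · n| / |n| = |-752| / √5024 ≈ 10.61.

10.61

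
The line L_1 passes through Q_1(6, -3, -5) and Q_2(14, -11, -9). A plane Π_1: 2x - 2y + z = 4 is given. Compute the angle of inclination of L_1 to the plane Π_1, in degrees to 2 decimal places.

51.06

A direction vector for L_1 is Q_2 − Q_1 = (8, -8, -4).
sin θ = |n·v| / (|n||v|) = |28| / (√9 · √144) = 0.77778.
θ ≈ 51.06°.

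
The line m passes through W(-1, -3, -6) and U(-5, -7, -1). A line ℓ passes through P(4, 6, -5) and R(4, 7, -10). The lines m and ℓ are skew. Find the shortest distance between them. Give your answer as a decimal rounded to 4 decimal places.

A direction vector for m is U − W = (-4, -4, 5).
A direction vector for ℓ is R − P = (0, 1, -5).
Common perpendicular direction n = (-4, -4, 5) × (0, 1, -5) = (15, -20, -4).
With w = (4, 6, -5) − (-1, -3, -6) = (5, 9, 1), w · n = -109.
Distance = |w · n| / |n| = |-109| / √641 ≈ 4.3052.

4.3052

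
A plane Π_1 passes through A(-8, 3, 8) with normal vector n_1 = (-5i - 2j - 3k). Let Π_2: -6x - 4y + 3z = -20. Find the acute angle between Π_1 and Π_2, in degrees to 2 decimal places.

Π_1: n_1·r = n_1·A gives -5x - 2y - 3z = 10.
cos θ = |n₁·n₂| / (|n₁||n₂|) = |29| / (√38 · √61).
θ = arccos(0.60234) ≈ 52.96°.

52.96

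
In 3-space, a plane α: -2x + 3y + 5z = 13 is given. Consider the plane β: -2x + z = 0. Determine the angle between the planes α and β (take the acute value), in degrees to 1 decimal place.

cos θ = |n₁·n₂| / (|n₁||n₂|) = |9| / (√38 · √5).
θ = arccos(0.65293) ≈ 49.2°.

49.2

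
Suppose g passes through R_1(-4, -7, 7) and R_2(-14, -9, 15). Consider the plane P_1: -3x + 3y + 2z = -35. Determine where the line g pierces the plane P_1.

A direction vector for g is R_2 − R_1 = (-10, -2, 8).
Substitute r = (-4, -7, 7) + t(-10, -2, 8) into the plane: 5 + 40t = -35, so t = -1.
Intersection: (-4, -7, 7) + (-1)·(-10, -2, 8) = (6, -5, -1).

(6, -5, -1)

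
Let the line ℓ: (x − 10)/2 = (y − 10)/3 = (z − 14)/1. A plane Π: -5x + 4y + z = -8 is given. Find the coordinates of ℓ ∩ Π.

ℓ has direction (2, 3, 1) through (10, 10, 14).
Substitute r = (10, 10, 14) + t(2, 3, 1) into the plane: 4 + 3t = -8, so t = -4.
Intersection: (10, 10, 14) + (-4)·(2, 3, 1) = (2, -2, 10).

(2, -2, 10)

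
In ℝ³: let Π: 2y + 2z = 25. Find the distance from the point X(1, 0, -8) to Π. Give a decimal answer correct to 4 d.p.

14.4957

n·X − d = (0)·(1) + (2)·(0) + (2)·(-8) − 25 = -41; |n| = √8.
Distance = |-41| / √8 = 41/√8 ≈ 14.4957.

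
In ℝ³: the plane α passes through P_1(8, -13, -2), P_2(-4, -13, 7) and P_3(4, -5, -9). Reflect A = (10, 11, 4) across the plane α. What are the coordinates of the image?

P_1P_2 = (-12, 0, 9), P_1P_3 = (-4, 8, -7); a normal to α is P_1P_2 × P_1P_3 = (-72, -120, -96).
Using P_1: α has equation -72x - 120y - 96z = 1176.
λ = (n·A − d)/|n|² = (-2424 − 1176)/28800 = -1/8.
Reflection = A − 2λn = (10, 11, 4) − (-1/4)·(-72, -120, -96) = (-8, -19, -20).

(-8, -19, -20)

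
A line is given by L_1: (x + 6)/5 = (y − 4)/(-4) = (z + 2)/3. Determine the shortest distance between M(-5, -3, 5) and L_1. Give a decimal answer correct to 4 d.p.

6.3781

L_1 has direction (5, -4, 3) through (-6, 4, -2).
Taking (-6, 4, -2) on L_1 with direction v = (5, -4, 3): w = M − (-6, 4, -2) = (1, -7, 7), and w × v = (7, 32, 31).
Distance = |w × v| / |v| = √2034 / √50 ≈ 6.3781.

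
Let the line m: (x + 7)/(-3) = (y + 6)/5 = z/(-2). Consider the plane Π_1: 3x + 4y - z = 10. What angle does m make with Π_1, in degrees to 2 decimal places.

24.43

m has direction (-3, 5, -2) through (-7, -6, 0).
sin θ = |n·v| / (|n||v|) = |13| / (√26 · √38) = 0.41359.
θ ≈ 24.43°.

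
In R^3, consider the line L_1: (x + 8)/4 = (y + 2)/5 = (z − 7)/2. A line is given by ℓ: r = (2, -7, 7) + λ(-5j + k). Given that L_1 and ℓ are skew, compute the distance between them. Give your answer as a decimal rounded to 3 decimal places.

L_1 has direction (4, 5, 2) through (-8, -2, 7).
Common perpendicular direction n = (4, 5, 2) × (0, -5, 1) = (15, -4, -20).
With w = (2, -7, 7) − (-8, -2, 7) = (10, -5, 0), w · n = 170.
Distance = |w · n| / |n| = |170| / √641 ≈ 6.715.

6.715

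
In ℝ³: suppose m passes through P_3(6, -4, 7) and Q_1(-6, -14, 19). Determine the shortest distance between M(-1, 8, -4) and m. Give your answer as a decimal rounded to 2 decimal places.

15.53

A direction vector for m is Q_1 − P_3 = (-12, -10, 12).
Taking (6, -4, 7) on m with direction v = (-12, -10, 12): w = M − (6, -4, 7) = (-7, 12, -11), and w × v = (34, 216, 214).
Distance = |w × v| / |v| = √93608 / √388 ≈ 15.53.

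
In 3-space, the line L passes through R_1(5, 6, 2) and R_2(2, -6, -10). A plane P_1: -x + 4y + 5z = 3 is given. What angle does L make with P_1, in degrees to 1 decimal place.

A direction vector for L is R_2 − R_1 = (-3, -12, -12).
sin θ = |n·v| / (|n||v|) = |-105| / (√42 · √297) = 0.94013.
θ ≈ 70.1°.

70.1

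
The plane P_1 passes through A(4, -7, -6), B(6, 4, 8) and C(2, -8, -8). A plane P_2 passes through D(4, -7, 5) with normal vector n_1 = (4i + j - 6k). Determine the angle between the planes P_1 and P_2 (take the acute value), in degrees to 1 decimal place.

AB = (2, 11, 14), AC = (-2, -1, -2); a normal to P_1 is AB × AC = (-8, -24, 20).
Using A: P_1 has equation -8x - 24y + 20z = 16.
P_2: n_1·r = n_1·D gives 4x + y - 6z = -21.
cos θ = |n₁·n₂| / (|n₁||n₂|) = |-176| / (√1040 · √53).
θ = arccos(0.74965) ≈ 41.4°.

41.4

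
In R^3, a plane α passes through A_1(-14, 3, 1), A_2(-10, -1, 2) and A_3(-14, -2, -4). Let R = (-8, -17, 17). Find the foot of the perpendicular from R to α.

A_1A_2 = (4, -4, 1), A_1A_3 = (0, -5, -5); a normal to α is A_1A_2 × A_1A_3 = (25, 20, -20).
Using A_1: α has equation 25x + 20y - 20z = -310.
Foot = R − λn with λ = (n·R − d)/|n|² = (-880 − (-310))/1425 = -2/5.
Foot = (-8, -17, 17) − (-2/5)·(25, 20, -20) = (2, -9, 9).

(2, -9, 9)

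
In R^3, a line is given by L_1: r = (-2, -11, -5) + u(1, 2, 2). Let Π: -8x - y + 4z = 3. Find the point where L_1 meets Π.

Substitute r = (-2, -11, -5) + t(1, 2, 2) into the plane: 7 + (-2)t = 3, so t = 2.
Intersection: (-2, -11, -5) + 2·(1, 2, 2) = (0, -7, -1).

(0, -7, -1)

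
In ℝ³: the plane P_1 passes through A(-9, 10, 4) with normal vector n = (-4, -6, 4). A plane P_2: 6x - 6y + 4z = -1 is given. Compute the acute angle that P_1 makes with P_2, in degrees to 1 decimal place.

68.8

P_1: n·r = n·A gives -4x - 6y + 4z = -8.
cos θ = |n₁·n₂| / (|n₁||n₂|) = |28| / (√68 · √88).
θ = arccos(0.36196) ≈ 68.8°.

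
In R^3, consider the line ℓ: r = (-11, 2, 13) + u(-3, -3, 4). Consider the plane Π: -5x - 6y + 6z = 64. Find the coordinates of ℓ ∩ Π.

Substitute r = (-11, 2, 13) + t(-3, -3, 4) into the plane: 121 + 57t = 64, so t = -1.
Intersection: (-11, 2, 13) + (-1)·(-3, -3, 4) = (-8, 5, 9).

(-8, 5, 9)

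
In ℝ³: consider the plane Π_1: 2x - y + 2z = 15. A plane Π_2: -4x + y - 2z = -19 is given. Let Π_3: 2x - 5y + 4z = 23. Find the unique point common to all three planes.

(2, 1, 6)

Solving the 3×3 linear system 2x - y + 2z = 15, -4x + y - 2z = -19, 2x - 5y + 4z = 23 (e.g. by elimination or Cramer's rule, determinant = 12) gives (2, 1, 6).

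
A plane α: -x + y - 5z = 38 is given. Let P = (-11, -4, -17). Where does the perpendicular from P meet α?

Foot = P − λn with λ = (n·P − d)/|n|² = (92 − 38)/27 = 2.
Foot = (-11, -4, -17) − 2·(-1, 1, -5) = (-9, -6, -7).

(-9, -6, -7)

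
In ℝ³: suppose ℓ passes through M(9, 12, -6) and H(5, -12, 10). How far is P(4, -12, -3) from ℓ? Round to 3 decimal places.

A direction vector for ℓ is H − M = (-4, -24, 16).
Taking (9, 12, -6) on ℓ with direction v = (-4, -24, 16): w = P − (9, 12, -6) = (-5, -24, 3), and w × v = (-312, 68, 24).
Distance = |w × v| / |v| = √102544 / √848 ≈ 10.997.

10.997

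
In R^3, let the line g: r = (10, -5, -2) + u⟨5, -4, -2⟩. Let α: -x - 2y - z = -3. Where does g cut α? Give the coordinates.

(5, -1, 0)

Substitute r = (10, -5, -2) + t(5, -4, -2) into the plane: 2 + 5t = -3, so t = -1.
Intersection: (10, -5, -2) + (-1)·(5, -4, -2) = (5, -1, 0).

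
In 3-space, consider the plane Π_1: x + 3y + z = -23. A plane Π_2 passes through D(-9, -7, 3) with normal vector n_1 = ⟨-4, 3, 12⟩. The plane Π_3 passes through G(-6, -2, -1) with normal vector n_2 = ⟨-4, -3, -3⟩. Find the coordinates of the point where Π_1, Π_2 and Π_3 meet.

Π_2: n_1·r = n_1·D gives -4x + 3y + 12z = 51.
Π_3: n_2·r = n_2·G gives -4x - 3y - 3z = 33.
Solving the 3×3 linear system x + 3y + z = -23, -4x + 3y + 12z = 51, -4x - 3y - 3z = 33 (e.g. by elimination or Cramer's rule, determinant = -129) gives (-6, -7, 4).

(-6, -7, 4)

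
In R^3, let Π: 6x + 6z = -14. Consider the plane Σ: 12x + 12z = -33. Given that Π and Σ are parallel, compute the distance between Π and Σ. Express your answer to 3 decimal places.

Rescale Σ by 1/2: 6x + 6z = -33/2. Then distance = |-14 − (-33/2)| / √72 ≈ 0.295.

0.295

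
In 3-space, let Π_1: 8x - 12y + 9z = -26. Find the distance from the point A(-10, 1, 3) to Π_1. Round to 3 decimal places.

2.294

n·A − d = (8)·(-10) + (-12)·(1) + (9)·(3) − (-26) = -39; |n| = √289.
Distance = |-39| / √289 = 39/√289 ≈ 2.294.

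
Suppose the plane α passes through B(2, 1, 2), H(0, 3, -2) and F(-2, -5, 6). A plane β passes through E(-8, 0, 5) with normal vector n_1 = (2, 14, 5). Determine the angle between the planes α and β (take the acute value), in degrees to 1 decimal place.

BH = (-2, 2, -4), BF = (-4, -6, 4); a normal to α is BH × BF = (-16, 24, 20).
Using B: α has equation -16x + 24y + 20z = 32.
β: n_1·r = n_1·E gives 2x + 14y + 5z = 9.
cos θ = |n₁·n₂| / (|n₁||n₂|) = |404| / (√1232 · √225).
θ = arccos(0.76733) ≈ 39.9°.

39.9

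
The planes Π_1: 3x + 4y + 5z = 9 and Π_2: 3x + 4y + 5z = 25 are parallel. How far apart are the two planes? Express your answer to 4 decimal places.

2.2627

Same normal n = (3, 4, 5) with |n| = √50; distance = |9 − 25| / |n| = 16/√50 ≈ 2.2627.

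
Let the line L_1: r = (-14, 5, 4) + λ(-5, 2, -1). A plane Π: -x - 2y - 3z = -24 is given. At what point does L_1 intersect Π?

(6, -3, 8)

Substitute r = (-14, 5, 4) + t(-5, 2, -1) into the plane: -8 + 4t = -24, so t = -4.
Intersection: (-14, 5, 4) + (-4)·(-5, 2, -1) = (6, -3, 8).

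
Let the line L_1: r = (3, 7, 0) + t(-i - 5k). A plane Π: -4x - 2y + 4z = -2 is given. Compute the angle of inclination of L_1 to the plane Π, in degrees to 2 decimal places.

sin θ = |n·v| / (|n||v|) = |-16| / (√36 · √26) = 0.52298.
θ ≈ 31.53°.

31.53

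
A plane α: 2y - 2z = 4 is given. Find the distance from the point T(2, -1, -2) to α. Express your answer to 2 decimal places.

n·T − d = (0)·(2) + (2)·(-1) + (-2)·(-2) − 4 = -2; |n| = √8.
Distance = |-2| / √8 = 2/√8 ≈ 0.71.

0.71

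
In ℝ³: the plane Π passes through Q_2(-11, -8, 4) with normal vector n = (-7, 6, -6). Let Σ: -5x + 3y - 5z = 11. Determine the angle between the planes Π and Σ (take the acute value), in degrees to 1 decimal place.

10.8

Π: n·r = n·Q_2 gives -7x + 6y - 6z = 5.
cos θ = |n₁·n₂| / (|n₁||n₂|) = |83| / (√121 · √59).
θ = arccos(0.98233) ≈ 10.8°.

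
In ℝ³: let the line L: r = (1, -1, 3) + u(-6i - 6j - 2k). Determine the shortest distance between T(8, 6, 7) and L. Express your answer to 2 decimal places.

Taking (1, -1, 3) on L with direction v = (-6, -6, -2): w = T − (1, -1, 3) = (7, 7, 4), and w × v = (10, -10, 0).
Distance = |w × v| / |v| = √200 / √76 ≈ 1.62.

1.62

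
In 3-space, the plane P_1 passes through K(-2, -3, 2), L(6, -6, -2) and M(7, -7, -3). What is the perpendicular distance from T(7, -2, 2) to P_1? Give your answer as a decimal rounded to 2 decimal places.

KL = (8, -3, -4), KM = (9, -4, -5); a normal to P_1 is KL × KM = (-1, 4, -5).
Using K: P_1 has equation -x + 4y - 5z = -20.
n·T − d = (-1)·(7) + (4)·(-2) + (-5)·(2) − (-20) = -5; |n| = √42.
Distance = |-5| / √42 = 5/√42 ≈ 0.77.

0.77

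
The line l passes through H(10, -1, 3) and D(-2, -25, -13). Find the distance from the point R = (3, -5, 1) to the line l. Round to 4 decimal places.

A direction vector for l is D − H = (-12, -24, -16).
Taking (10, -1, 3) on l with direction v = (-12, -24, -16): w = R − (10, -1, 3) = (-7, -4, -2), and w × v = (16, -88, 120).
Distance = |w × v| / |v| = √22400 / √976 ≈ 4.7907.

4.7907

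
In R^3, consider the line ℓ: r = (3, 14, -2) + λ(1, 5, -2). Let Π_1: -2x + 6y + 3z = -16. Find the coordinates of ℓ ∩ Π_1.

Substitute r = (3, 14, -2) + t(1, 5, -2) into the plane: 72 + 22t = -16, so t = -4.
Intersection: (3, 14, -2) + (-4)·(1, 5, -2) = (-1, -6, 6).

(-1, -6, 6)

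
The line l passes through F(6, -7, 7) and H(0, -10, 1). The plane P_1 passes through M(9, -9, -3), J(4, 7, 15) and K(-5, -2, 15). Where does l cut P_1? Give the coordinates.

(2, -9, 3)

A direction vector for l is H − F = (-6, -3, -6).
MJ = (-5, 16, 18), MK = (-14, 7, 18); a normal to P_1 is MJ × MK = (162, -162, 189).
Using M: P_1 has equation 162x - 162y + 189z = 2349.
Substitute r = (6, -7, 7) + t(-6, -3, -6) into the plane: 3429 + (-1620)t = 2349, so t = 2/3.
Intersection: (6, -7, 7) + (2/3)·(-6, -3, -6) = (2, -9, 3).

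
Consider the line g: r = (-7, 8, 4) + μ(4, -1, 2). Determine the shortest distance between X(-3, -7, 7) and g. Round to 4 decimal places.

13.5945

Taking (-7, 8, 4) on g with direction v = (4, -1, 2): w = X − (-7, 8, 4) = (4, -15, 3), and w × v = (-27, 4, 56).
Distance = |w × v| / |v| = √3881 / √21 ≈ 13.5945.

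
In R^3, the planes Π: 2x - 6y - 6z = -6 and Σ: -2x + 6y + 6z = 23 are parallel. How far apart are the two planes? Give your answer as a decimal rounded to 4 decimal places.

1.9500

Rescale Σ by 1/(-1): 2x - 6y - 6z = -23. Then distance = |-6 − (-23)| / √76 ≈ 1.9500.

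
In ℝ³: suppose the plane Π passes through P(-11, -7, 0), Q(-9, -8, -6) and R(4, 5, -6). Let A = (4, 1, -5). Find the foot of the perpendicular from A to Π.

(2, 3, -6)

PQ = (2, -1, -6), PR = (15, 12, -6); a normal to Π is PQ × PR = (78, -78, 39).
Using P: Π has equation 78x - 78y + 39z = -312.
Foot = A − λn with λ = (n·A − d)/|n|² = (39 − (-312))/13689 = 1/39.
Foot = (4, 1, -5) − (1/39)·(78, -78, 39) = (2, 3, -6).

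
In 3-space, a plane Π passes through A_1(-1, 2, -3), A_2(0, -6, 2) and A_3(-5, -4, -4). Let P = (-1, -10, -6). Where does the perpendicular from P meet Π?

A_1A_2 = (1, -8, 5), A_1A_3 = (-4, -6, -1); a normal to Π is A_1A_2 × A_1A_3 = (38, -19, -38).
Using A_1: Π has equation 38x - 19y - 38z = 38.
Foot = P − λn with λ = (n·P − d)/|n|² = (380 − 38)/3249 = 2/19.
Foot = (-1, -10, -6) − (2/19)·(38, -19, -38) = (-5, -8, -2).

(-5, -8, -2)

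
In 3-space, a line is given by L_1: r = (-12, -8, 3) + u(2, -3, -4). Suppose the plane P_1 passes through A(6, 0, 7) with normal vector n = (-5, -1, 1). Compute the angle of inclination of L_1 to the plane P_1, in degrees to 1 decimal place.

23.1

P_1: n·r = n·A gives -5x - y + z = -23.
sin θ = |n·v| / (|n||v|) = |-11| / (√27 · √29) = 0.39311.
θ ≈ 23.1°.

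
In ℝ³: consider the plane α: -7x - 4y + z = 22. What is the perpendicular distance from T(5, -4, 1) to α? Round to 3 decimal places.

n·T − d = (-7)·(5) + (-4)·(-4) + (1)·(1) − 22 = -40; |n| = √66.
Distance = |-40| / √66 = 40/√66 ≈ 4.924.

4.924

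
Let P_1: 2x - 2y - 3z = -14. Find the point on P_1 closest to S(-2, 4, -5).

(-4, 6, -2)

Foot = S − λn with λ = (n·S − d)/|n|² = (3 − (-14))/17 = 1.
Foot = (-2, 4, -5) − 1·(2, -2, -3) = (-4, 6, -2).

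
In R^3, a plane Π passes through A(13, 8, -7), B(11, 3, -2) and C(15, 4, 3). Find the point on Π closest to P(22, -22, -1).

(7, -7, 8)

AB = (-2, -5, 5), AC = (2, -4, 10); a normal to Π is AB × AC = (-30, 30, 18).
Using A: Π has equation -30x + 30y + 18z = -276.
Foot = P − λn with λ = (n·P − d)/|n|² = (-1338 − (-276))/2124 = -1/2.
Foot = (22, -22, -1) − (-1/2)·(-30, 30, 18) = (7, -7, 8).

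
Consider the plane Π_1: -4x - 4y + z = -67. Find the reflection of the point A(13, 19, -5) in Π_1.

(-3, 3, -1)

λ = (n·A − d)/|n|² = (-133 − (-67))/33 = -2.
Reflection = A − 2λn = (13, 19, -5) − (-4)·(-4, -4, 1) = (-3, 3, -1).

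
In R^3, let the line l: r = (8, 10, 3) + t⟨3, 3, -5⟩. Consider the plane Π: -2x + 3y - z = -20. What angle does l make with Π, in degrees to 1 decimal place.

sin θ = |n·v| / (|n||v|) = |8| / (√14 · √43) = 0.32606.
θ ≈ 19.0°.

19.0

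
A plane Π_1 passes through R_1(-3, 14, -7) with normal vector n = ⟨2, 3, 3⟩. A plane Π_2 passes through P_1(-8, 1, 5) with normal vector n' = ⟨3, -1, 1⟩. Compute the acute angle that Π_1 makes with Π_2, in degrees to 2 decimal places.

Π_1: n·r = n·R_1 gives 2x + 3y + 3z = 15.
Π_2: n'·r = n'·P_1 gives 3x - y + z = -20.
cos θ = |n₁·n₂| / (|n₁||n₂|) = |6| / (√22 · √11).
θ = arccos(0.38569) ≈ 67.31°.

67.31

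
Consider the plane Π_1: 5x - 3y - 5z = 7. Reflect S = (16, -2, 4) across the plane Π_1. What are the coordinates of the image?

λ = (n·S − d)/|n|² = (66 − 7)/59 = 1.
Reflection = S − 2λn = (16, -2, 4) − 2·(5, -3, -5) = (6, 4, 14).

(6, 4, 14)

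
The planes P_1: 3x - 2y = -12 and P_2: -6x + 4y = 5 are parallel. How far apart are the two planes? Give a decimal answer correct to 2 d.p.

Rescale P_2 by 1/(-2): 3x - 2y = -5/2. Then distance = |-12 − (-5/2)| / √13 ≈ 2.63.

2.63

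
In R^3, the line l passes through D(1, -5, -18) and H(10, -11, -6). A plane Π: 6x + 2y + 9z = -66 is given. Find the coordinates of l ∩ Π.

A direction vector for l is H − D = (9, -6, 12).
Substitute r = (1, -5, -18) + t(9, -6, 12) into the plane: -166 + 150t = -66, so t = 2/3.
Intersection: (1, -5, -18) + (2/3)·(9, -6, 12) = (7, -9, -10).

(7, -9, -10)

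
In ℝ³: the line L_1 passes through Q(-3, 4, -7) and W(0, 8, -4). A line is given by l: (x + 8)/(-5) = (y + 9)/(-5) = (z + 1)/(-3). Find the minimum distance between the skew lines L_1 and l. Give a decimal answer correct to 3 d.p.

11.116

A direction vector for L_1 is W − Q = (3, 4, 3).
l has direction (-5, -5, -3) through (-8, -9, -1).
Common perpendicular direction n = (3, 4, 3) × (-5, -5, -3) = (3, -6, 5).
With w = (-8, -9, -1) − (-3, 4, -7) = (-5, -13, 6), w · n = 93.
Distance = |w · n| / |n| = |93| / √70 ≈ 11.116.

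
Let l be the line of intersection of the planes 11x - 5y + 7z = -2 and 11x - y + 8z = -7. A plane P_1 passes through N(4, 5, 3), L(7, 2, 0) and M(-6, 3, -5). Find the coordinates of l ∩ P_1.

(3, 0, -5)

Direction of l: (11, -5, 7) × (11, -1, 8) = (-33, -11, 44).
A point on l: solving the two plane equations with x = -9 gives (-9, -4, 11).
NL = (3, -3, -3), NM = (-10, -2, -8); a normal to P_1 is NL × NM = (18, 54, -36).
Using N: P_1 has equation 18x + 54y - 36z = 234.
Substitute r = (-9, -4, 11) + t(-33, -11, 44) into the plane: -774 + (-2772)t = 234, so t = -4/11.
Intersection: (-9, -4, 11) + (-4/11)·(-33, -11, 44) = (3, 0, -5).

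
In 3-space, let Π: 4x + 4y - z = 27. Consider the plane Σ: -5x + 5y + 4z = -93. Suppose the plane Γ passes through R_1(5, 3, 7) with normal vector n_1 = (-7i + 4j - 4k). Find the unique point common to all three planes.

Γ: n_1·r = n_1·R_1 gives -7x + 4y - 4z = -51.
Solving the 3×3 linear system 4x + 4y - z = 27, -5x + 5y + 4z = -93, -7x + 4y - 4z = -51 (e.g. by elimination or Cramer's rule, determinant = -351) gives (9, -4, -7).

(9, -4, -7)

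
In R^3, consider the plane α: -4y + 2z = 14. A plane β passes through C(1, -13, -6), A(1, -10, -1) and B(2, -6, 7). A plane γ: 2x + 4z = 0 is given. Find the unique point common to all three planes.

CA = (0, 3, 5), CB = (1, 7, 13); a normal to β is CA × CB = (4, 5, -3).
Using C: β has equation 4x + 5y - 3z = -43.
Solving the 3×3 linear system -4y + 2z = 14, 4x + 5y - 3z = -43, 2x + 4z = 0 (e.g. by elimination or Cramer's rule, determinant = 68) gives (-6, -2, 3).

(-6, -2, 3)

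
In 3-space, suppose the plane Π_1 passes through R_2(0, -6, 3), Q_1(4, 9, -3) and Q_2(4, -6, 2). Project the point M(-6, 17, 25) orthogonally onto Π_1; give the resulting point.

R_2Q_1 = (4, 15, -6), R_2Q_2 = (4, 0, -1); a normal to Π_1 is R_2Q_1 × R_2Q_2 = (-15, -20, -60).
Using R_2: Π_1 has equation -15x - 20y - 60z = -60.
Foot = M − λn with λ = (n·M − d)/|n|² = (-1750 − (-60))/4225 = -2/5.
Foot = (-6, 17, 25) − (-2/5)·(-15, -20, -60) = (-12, 9, 1).

(-12, 9, 1)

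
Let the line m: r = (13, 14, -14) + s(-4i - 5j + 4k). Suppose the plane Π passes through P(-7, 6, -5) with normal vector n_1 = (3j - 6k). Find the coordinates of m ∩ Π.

(5, 4, -6)

Π: n_1·r = n_1·P gives 3y - 6z = 48.
Substitute r = (13, 14, -14) + t(-4, -5, 4) into the plane: 126 + (-39)t = 48, so t = 2.
Intersection: (13, 14, -14) + 2·(-4, -5, 4) = (5, 4, -6).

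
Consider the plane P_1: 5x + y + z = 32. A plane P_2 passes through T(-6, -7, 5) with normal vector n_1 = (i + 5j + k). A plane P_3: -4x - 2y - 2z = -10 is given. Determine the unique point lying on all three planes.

(9, -8, -5)

P_2: n_1·r = n_1·T gives x + 5y + z = -36.
Solving the 3×3 linear system 5x + y + z = 32, x + 5y + z = -36, -4x - 2y - 2z = -10 (e.g. by elimination or Cramer's rule, determinant = -24) gives (9, -8, -5).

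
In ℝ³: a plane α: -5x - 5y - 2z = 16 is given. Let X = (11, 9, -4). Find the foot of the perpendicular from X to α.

(1, -1, -8)

Foot = X − λn with λ = (n·X − d)/|n|² = (-92 − 16)/54 = -2.
Foot = (11, 9, -4) − (-2)·(-5, -5, -2) = (1, -1, -8).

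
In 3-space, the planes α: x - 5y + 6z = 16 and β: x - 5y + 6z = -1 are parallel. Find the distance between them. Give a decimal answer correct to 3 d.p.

Same normal n = (1, -5, 6) with |n| = √62; distance = |16 − (-1)| / |n| = 17/√62 ≈ 2.159.

2.159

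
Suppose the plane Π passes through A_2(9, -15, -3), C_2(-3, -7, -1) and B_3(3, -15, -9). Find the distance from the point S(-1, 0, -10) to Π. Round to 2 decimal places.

A_2C_2 = (-12, 8, 2), A_2B_3 = (-6, 0, -6); a normal to Π is A_2C_2 × A_2B_3 = (-48, -84, 48).
Using A_2: Π has equation -48x - 84y + 48z = 684.
n·S − d = (-48)·(-1) + (-84)·(0) + (48)·(-10) − 684 = -1116; |n| = √11664.
Distance = |-1116| / √11664 = 1116/√11664 ≈ 10.33.

10.33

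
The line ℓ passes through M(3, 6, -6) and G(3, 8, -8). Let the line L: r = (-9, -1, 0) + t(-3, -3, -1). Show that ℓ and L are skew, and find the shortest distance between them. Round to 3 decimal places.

A direction vector for ℓ is G − M = (0, 2, -2).
Common perpendicular direction n = (0, 2, -2) × (-3, -3, -1) = (-8, 6, 6).
With w = (-9, -1, 0) − (3, 6, -6) = (-12, -7, 6), w · n = 90.
Since n ≠ 0 the lines are not parallel, and w · n = 90 ≠ 0 so they do not intersect; hence they are skew.
Distance = |w · n| / |n| = |90| / √136 ≈ 7.717.

7.717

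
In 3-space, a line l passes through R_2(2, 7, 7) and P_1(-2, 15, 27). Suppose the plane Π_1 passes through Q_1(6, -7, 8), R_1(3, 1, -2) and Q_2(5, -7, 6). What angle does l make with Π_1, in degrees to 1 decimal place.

A direction vector for l is P_1 − R_2 = (-4, 8, 20).
Q_1R_1 = (-3, 8, -10), Q_1Q_2 = (-1, 0, -2); a normal to Π_1 is Q_1R_1 × Q_1Q_2 = (-16, 4, 8).
Using Q_1: Π_1 has equation -16x + 4y + 8z = -60.
sin θ = |n·v| / (|n||v|) = |256| / (√336 · √480) = 0.63746.
θ ≈ 39.6°.

39.6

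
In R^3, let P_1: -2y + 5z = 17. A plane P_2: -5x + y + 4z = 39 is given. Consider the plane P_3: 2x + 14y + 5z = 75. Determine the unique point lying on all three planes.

(-3, 4, 5)

Solving the 3×3 linear system -2y + 5z = 17, -5x + y + 4z = 39, 2x + 14y + 5z = 75 (e.g. by elimination or Cramer's rule, determinant = -426) gives (-3, 4, 5).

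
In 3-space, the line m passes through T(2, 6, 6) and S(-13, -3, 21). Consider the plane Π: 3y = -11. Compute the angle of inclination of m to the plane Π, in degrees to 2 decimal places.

A direction vector for m is S − T = (-15, -9, 15).
sin θ = |n·v| / (|n||v|) = |-27| / (√9 · √531) = 0.39057.
θ ≈ 22.99°.

22.99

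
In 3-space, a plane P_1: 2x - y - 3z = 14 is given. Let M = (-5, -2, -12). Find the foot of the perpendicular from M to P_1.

Foot = M − λn with λ = (n·M − d)/|n|² = (28 − 14)/14 = 1.
Foot = (-5, -2, -12) − 1·(2, -1, -3) = (-7, -1, -9).

(-7, -1, -9)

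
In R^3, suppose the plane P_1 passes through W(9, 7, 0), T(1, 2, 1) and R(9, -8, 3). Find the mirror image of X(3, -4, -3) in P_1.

WT = (-8, -5, 1), WR = (0, -15, 3); a normal to P_1 is WT × WR = (0, 24, 120).
Using W: P_1 has equation 24y + 120z = 168.
λ = (n·X − d)/|n|² = (-456 − 168)/14976 = -1/24.
Reflection = X − 2λn = (3, -4, -3) − (-1/12)·(0, 24, 120) = (3, -2, 7).

(3, -2, 7)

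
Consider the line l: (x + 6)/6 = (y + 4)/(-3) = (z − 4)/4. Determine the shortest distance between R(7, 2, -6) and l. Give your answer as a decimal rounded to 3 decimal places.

l has direction (6, -3, 4) through (-6, -4, 4).
Taking (-6, -4, 4) on l with direction v = (6, -3, 4): w = R − (-6, -4, 4) = (13, 6, -10), and w × v = (-6, -112, -75).
Distance = |w × v| / |v| = √18205 / √61 ≈ 17.275.

17.275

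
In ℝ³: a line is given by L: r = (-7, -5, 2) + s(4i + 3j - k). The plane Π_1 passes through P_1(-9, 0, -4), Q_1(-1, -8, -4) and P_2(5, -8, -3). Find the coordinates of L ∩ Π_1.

(5, 4, -1)

P_1Q_1 = (8, -8, 0), P_1P_2 = (14, -8, 1); a normal to Π_1 is P_1Q_1 × P_1P_2 = (-8, -8, 48).
Using P_1: Π_1 has equation -8x - 8y + 48z = -120.
Substitute r = (-7, -5, 2) + t(4, 3, -1) into the plane: 192 + (-104)t = -120, so t = 3.
Intersection: (-7, -5, 2) + 3·(4, 3, -1) = (5, 4, -1).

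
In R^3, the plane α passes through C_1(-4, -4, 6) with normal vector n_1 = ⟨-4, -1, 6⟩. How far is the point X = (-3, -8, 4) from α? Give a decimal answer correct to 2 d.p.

α: n_1·r = n_1·C_1 gives -4x - y + 6z = 56.
n·X − d = (-4)·(-3) + (-1)·(-8) + (6)·(4) − 56 = -12; |n| = √53.
Distance = |-12| / √53 = 12/√53 ≈ 1.65.

1.65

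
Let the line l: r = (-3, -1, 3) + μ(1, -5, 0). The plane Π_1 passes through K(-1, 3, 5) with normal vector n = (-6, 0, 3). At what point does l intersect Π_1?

Π_1: n·r = n·K gives -6x + 3z = 21.
Substitute r = (-3, -1, 3) + t(1, -5, 0) into the plane: 27 + (-6)t = 21, so t = 1.
Intersection: (-3, -1, 3) + 1·(1, -5, 0) = (-2, -6, 3).

(-2, -6, 3)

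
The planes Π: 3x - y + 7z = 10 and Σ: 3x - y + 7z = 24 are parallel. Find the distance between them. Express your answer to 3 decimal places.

1.823

Same normal n = (3, -1, 7) with |n| = √59; distance = |10 − 24| / |n| = 14/√59 ≈ 1.823.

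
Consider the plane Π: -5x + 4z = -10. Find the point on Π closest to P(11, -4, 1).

Foot = P − λn with λ = (n·P − d)/|n|² = (-51 − (-10))/41 = -1.
Foot = (11, -4, 1) − (-1)·(-5, 0, 4) = (6, -4, 5).

(6, -4, 5)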